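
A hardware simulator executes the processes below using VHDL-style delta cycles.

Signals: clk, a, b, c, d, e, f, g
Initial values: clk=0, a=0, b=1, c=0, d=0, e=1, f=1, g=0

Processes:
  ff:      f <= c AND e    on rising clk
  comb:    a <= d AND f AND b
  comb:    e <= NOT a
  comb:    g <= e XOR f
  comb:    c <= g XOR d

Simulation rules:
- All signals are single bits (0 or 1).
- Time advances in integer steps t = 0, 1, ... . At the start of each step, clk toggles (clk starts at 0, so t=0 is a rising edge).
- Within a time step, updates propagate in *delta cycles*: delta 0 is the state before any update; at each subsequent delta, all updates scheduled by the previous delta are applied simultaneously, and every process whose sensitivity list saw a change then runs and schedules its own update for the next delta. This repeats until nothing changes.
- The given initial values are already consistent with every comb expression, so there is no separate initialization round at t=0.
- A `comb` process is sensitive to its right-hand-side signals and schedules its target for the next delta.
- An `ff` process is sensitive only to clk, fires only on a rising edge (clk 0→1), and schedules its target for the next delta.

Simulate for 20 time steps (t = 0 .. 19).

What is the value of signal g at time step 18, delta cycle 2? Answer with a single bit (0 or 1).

[bits: d,c,b,e,g,clk,f,a]
t=0: Δ0=00110010 Δ1=00110110 Δ2=00110100 Δ3=00111100 Δ4=01111100 | 4Δ
t=1: Δ0=01111100 Δ1=01111000 | 1Δ
t=2: Δ0=01111000 Δ1=01111100 Δ2=01111110 Δ3=01110110 Δ4=00110110 | 4Δ
t=3: Δ0=00110110 Δ1=00110010 | 1Δ
t=4: Δ0=00110010 Δ1=00110110 Δ2=00110100 Δ3=00111100 Δ4=01111100 | 4Δ
t=5: Δ0=01111100 Δ1=01111000 | 1Δ
t=6: Δ0=01111000 Δ1=01111100 Δ2=01111110 Δ3=01110110 Δ4=00110110 | 4Δ
t=7: Δ0=00110110 Δ1=00110010 | 1Δ
t=8: Δ0=00110010 Δ1=00110110 Δ2=00110100 Δ3=00111100 Δ4=01111100 | 4Δ
t=9: Δ0=01111100 Δ1=01111000 | 1Δ
t=10: Δ0=01111000 Δ1=01111100 Δ2=01111110 Δ3=01110110 Δ4=00110110 | 4Δ
t=11: Δ0=00110110 Δ1=00110010 | 1Δ
t=12: Δ0=00110010 Δ1=00110110 Δ2=00110100 Δ3=00111100 Δ4=01111100 | 4Δ
t=13: Δ0=01111100 Δ1=01111000 | 1Δ
t=14: Δ0=01111000 Δ1=01111100 Δ2=01111110 Δ3=01110110 Δ4=00110110 | 4Δ
t=15: Δ0=00110110 Δ1=00110010 | 1Δ
t=16: Δ0=00110010 Δ1=00110110 Δ2=00110100 Δ3=00111100 Δ4=01111100 | 4Δ
t=17: Δ0=01111100 Δ1=01111000 | 1Δ
t=18: Δ0=01111000 Δ1=01111100 Δ2=01111110 Δ3=01110110 Δ4=00110110 | 4Δ
t=19: Δ0=00110110 Δ1=00110010 | 1Δ

1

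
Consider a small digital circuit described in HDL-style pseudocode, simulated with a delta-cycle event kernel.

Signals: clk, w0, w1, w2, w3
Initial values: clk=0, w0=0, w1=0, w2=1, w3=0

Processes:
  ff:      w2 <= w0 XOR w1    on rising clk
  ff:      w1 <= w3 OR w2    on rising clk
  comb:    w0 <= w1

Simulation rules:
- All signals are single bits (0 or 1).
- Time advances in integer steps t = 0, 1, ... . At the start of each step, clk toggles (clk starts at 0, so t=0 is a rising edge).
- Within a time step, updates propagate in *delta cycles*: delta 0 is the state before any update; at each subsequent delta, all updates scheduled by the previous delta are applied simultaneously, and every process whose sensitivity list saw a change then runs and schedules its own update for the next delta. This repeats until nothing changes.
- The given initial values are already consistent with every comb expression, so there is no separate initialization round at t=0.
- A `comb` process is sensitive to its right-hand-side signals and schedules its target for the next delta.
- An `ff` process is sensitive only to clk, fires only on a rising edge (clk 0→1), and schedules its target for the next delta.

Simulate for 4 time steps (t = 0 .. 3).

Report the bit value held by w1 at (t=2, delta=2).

t0.Δ0 w0=0 w2=1 w1=0 w3=0 clk=0
t0.Δ1 w0=0 w2=1 w1=0 w3=0 clk=1
t0.Δ2 w0=0 w2=0 w1=1 w3=0 clk=1
t0.Δ3 w0=1 w2=0 w1=1 w3=0 clk=1
t1.Δ0 w0=1 w2=0 w1=1 w3=0 clk=1
t1.Δ1 w0=1 w2=0 w1=1 w3=0 clk=0
t2.Δ0 w0=1 w2=0 w1=1 w3=0 clk=0
t2.Δ1 w0=1 w2=0 w1=1 w3=0 clk=1
t2.Δ2 w0=1 w2=0 w1=0 w3=0 clk=1
t2.Δ3 w0=0 w2=0 w1=0 w3=0 clk=1
t3.Δ0 w0=0 w2=0 w1=0 w3=0 clk=1
t3.Δ1 w0=0 w2=0 w1=0 w3=0 clk=0

0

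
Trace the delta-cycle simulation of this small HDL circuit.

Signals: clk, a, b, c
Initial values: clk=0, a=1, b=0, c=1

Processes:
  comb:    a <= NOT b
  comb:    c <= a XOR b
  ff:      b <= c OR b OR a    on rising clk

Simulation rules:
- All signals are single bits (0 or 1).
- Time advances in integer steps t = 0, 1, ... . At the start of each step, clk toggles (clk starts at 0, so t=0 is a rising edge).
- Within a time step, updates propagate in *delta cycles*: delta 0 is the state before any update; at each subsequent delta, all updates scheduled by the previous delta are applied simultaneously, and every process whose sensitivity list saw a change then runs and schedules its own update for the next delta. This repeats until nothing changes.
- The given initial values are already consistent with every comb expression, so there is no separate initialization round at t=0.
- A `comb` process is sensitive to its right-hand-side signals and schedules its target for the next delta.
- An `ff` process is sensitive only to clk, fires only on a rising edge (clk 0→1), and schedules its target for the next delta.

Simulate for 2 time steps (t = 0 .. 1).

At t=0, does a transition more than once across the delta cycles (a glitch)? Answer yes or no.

[bits: clk,c,b,a]
t=0: Δ0=0101 Δ1=1101 Δ2=1111 Δ3=1010 Δ4=1110 | 4Δ
t=1: Δ0=1110 Δ1=0110 | 1Δ

no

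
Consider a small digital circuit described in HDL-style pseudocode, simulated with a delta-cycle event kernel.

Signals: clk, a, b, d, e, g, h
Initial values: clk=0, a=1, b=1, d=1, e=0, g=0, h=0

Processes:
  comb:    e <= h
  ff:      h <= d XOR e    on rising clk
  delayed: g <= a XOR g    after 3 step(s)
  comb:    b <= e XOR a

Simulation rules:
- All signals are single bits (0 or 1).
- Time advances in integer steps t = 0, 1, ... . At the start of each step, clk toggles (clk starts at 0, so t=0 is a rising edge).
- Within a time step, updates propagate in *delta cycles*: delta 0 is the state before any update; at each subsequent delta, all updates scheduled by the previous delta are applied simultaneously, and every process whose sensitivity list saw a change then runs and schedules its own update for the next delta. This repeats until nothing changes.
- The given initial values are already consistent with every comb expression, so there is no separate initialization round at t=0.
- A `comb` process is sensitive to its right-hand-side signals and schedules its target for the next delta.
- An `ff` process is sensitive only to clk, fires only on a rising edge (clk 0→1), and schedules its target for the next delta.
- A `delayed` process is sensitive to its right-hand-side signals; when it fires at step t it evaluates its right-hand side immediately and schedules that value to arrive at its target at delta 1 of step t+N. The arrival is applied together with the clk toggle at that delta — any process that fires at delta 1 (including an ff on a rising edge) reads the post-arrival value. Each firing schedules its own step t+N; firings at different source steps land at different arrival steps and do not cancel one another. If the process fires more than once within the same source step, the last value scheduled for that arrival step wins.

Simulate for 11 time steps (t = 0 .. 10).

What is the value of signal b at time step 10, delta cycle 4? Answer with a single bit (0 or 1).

1

t0.Δ0 h=0 b=1 e=0 clk=0 g=0 a=1 d=1
t0.Δ1 h=0 b=1 e=0 clk=1 g=0 a=1 d=1
t0.Δ2 h=1 b=1 e=0 clk=1 g=0 a=1 d=1
t0.Δ3 h=1 b=1 e=1 clk=1 g=0 a=1 d=1
t0.Δ4 h=1 b=0 e=1 clk=1 g=0 a=1 d=1
t1.Δ0 h=1 b=0 e=1 clk=1 g=0 a=1 d=1
t1.Δ1 h=1 b=0 e=1 clk=0 g=0 a=1 d=1
t2.Δ0 h=1 b=0 e=1 clk=0 g=0 a=1 d=1
t2.Δ1 h=1 b=0 e=1 clk=1 g=0 a=1 d=1
t2.Δ2 h=0 b=0 e=1 clk=1 g=0 a=1 d=1
t2.Δ3 h=0 b=0 e=0 clk=1 g=0 a=1 d=1
t2.Δ4 h=0 b=1 e=0 clk=1 g=0 a=1 d=1
t3.Δ0 h=0 b=1 e=0 clk=1 g=0 a=1 d=1
t3.Δ1 h=0 b=1 e=0 clk=0 g=0 a=1 d=1
t4.Δ0 h=0 b=1 e=0 clk=0 g=0 a=1 d=1
t4.Δ1 h=0 b=1 e=0 clk=1 g=0 a=1 d=1
t4.Δ2 h=1 b=1 e=0 clk=1 g=0 a=1 d=1
t4.Δ3 h=1 b=1 e=1 clk=1 g=0 a=1 d=1
t4.Δ4 h=1 b=0 e=1 clk=1 g=0 a=1 d=1
t5.Δ0 h=1 b=0 e=1 clk=1 g=0 a=1 d=1
t5.Δ1 h=1 b=0 e=1 clk=0 g=0 a=1 d=1
t6.Δ0 h=1 b=0 e=1 clk=0 g=0 a=1 d=1
t6.Δ1 h=1 b=0 e=1 clk=1 g=0 a=1 d=1
t6.Δ2 h=0 b=0 e=1 clk=1 g=0 a=1 d=1
t6.Δ3 h=0 b=0 e=0 clk=1 g=0 a=1 d=1
t6.Δ4 h=0 b=1 e=0 clk=1 g=0 a=1 d=1
t7.Δ0 h=0 b=1 e=0 clk=1 g=0 a=1 d=1
t7.Δ1 h=0 b=1 e=0 clk=0 g=0 a=1 d=1
t8.Δ0 h=0 b=1 e=0 clk=0 g=0 a=1 d=1
t8.Δ1 h=0 b=1 e=0 clk=1 g=0 a=1 d=1
t8.Δ2 h=1 b=1 e=0 clk=1 g=0 a=1 d=1
t8.Δ3 h=1 b=1 e=1 clk=1 g=0 a=1 d=1
t8.Δ4 h=1 b=0 e=1 clk=1 g=0 a=1 d=1
t9.Δ0 h=1 b=0 e=1 clk=1 g=0 a=1 d=1
t9.Δ1 h=1 b=0 e=1 clk=0 g=0 a=1 d=1
t10.Δ0 h=1 b=0 e=1 clk=0 g=0 a=1 d=1
t10.Δ1 h=1 b=0 e=1 clk=1 g=0 a=1 d=1
t10.Δ2 h=0 b=0 e=1 clk=1 g=0 a=1 d=1
t10.Δ3 h=0 b=0 e=0 clk=1 g=0 a=1 d=1
t10.Δ4 h=0 b=1 e=0 clk=1 g=0 a=1 d=1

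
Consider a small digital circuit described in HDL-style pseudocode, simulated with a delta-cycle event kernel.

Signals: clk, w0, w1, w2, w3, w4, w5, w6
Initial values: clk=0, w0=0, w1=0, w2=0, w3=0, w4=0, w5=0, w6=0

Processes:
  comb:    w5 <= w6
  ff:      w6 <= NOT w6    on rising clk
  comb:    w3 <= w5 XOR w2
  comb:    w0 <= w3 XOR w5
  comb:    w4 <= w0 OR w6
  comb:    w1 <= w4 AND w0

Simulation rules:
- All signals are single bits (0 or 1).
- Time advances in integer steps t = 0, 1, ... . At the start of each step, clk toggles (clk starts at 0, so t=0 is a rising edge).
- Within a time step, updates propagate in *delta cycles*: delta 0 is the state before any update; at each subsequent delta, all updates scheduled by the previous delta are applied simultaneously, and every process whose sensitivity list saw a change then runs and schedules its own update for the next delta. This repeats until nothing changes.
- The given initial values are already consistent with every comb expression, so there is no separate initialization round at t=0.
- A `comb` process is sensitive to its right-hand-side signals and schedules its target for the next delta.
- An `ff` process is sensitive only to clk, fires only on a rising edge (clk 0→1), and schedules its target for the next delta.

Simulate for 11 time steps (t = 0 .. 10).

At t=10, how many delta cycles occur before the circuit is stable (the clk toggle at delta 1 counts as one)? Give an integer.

6

[bits: w1,w6,clk,w3,w4,w5,w0,w2]
t=0: Δ0=00000000 Δ1=00100000 Δ2=01100000 Δ3=01101100 Δ4=01111110 Δ5=11111100 Δ6=01111100 | 6Δ
t=1: Δ0=01111100 Δ1=01011100 | 1Δ
t=2: Δ0=01011100 Δ1=01111100 Δ2=00111100 Δ3=00110000 Δ4=00100010 Δ5=00101000 Δ6=00100000 | 6Δ
t=3: Δ0=00100000 Δ1=00000000 | 1Δ
t=4: Δ0=00000000 Δ1=00100000 Δ2=01100000 Δ3=01101100 Δ4=01111110 Δ5=11111100 Δ6=01111100 | 6Δ
t=5: Δ0=01111100 Δ1=01011100 | 1Δ
t=6: Δ0=01011100 Δ1=01111100 Δ2=00111100 Δ3=00110000 Δ4=00100010 Δ5=00101000 Δ6=00100000 | 6Δ
t=7: Δ0=00100000 Δ1=00000000 | 1Δ
t=8: Δ0=00000000 Δ1=00100000 Δ2=01100000 Δ3=01101100 Δ4=01111110 Δ5=11111100 Δ6=01111100 | 6Δ
t=9: Δ0=01111100 Δ1=01011100 | 1Δ
t=10: Δ0=01011100 Δ1=01111100 Δ2=00111100 Δ3=00110000 Δ4=00100010 Δ5=00101000 Δ6=00100000 | 6Δ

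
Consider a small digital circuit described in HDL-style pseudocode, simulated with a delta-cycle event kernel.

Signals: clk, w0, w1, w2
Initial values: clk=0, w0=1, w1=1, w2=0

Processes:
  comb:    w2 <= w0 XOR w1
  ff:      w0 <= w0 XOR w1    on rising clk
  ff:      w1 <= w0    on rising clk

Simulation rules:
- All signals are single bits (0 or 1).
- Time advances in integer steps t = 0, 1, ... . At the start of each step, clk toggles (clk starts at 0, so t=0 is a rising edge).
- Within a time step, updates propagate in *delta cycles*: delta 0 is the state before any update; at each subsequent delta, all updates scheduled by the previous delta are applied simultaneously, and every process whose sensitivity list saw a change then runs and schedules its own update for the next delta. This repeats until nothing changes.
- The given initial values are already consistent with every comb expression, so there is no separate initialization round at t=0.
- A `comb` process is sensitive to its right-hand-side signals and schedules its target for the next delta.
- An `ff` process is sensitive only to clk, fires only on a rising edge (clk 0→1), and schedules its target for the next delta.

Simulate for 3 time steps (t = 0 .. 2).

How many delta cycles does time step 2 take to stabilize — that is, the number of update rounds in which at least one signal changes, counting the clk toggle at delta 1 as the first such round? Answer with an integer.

2

t=0 Δ0: clk=0 w2=0 w1=1 w0=1
  Δ1: clk:0→1
  Δ2: w0:1→0
  Δ3: w2:0→1
  (3Δ to stable)
t=1 Δ0: clk=1 w2=1 w1=1 w0=0
  Δ1: clk:1→0
  (1Δ to stable)
t=2 Δ0: clk=0 w2=1 w1=1 w0=0
  Δ1: clk:0→1
  Δ2: w1:1→0, w0:0→1
  (2Δ to stable)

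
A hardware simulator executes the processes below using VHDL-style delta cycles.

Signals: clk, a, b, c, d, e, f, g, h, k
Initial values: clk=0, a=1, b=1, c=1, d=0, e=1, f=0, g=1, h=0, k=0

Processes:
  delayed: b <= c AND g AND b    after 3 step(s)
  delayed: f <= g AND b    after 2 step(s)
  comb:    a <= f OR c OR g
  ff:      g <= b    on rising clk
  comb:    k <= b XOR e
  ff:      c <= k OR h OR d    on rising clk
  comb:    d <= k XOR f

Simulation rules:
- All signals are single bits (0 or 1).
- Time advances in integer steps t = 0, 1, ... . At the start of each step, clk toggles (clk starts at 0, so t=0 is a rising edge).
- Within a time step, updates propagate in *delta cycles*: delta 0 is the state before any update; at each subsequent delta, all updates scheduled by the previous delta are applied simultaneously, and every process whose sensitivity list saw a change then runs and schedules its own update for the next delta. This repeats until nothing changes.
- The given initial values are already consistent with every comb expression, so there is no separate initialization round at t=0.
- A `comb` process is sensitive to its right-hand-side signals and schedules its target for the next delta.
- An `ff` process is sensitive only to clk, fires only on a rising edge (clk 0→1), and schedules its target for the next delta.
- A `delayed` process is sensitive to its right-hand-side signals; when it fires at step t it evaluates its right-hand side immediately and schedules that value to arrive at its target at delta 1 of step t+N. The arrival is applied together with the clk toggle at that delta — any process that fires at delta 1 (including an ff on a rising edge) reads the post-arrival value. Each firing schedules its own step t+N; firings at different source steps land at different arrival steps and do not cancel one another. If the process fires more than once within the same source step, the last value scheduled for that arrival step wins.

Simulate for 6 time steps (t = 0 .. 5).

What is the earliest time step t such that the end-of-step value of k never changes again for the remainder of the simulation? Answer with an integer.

[bits: c,clk,e,g,d,a,k,h,f,b]
t=0: Δ0=1011010001 Δ1=1111010001 Δ2=0111010001 | 2Δ
t=1: Δ0=0111010001 Δ1=0011010001 | 1Δ
t=2: Δ0=0011010001 Δ1=0111010001 | 1Δ
t=3: Δ0=0111010001 Δ1=0011010000 Δ2=0011011000 Δ3=0011111000 | 3Δ
t=4: Δ0=0011111000 Δ1=0111111000 Δ2=1110111000 | 2Δ
t=5: Δ0=1110111000 Δ1=1010111000 | 1Δ

3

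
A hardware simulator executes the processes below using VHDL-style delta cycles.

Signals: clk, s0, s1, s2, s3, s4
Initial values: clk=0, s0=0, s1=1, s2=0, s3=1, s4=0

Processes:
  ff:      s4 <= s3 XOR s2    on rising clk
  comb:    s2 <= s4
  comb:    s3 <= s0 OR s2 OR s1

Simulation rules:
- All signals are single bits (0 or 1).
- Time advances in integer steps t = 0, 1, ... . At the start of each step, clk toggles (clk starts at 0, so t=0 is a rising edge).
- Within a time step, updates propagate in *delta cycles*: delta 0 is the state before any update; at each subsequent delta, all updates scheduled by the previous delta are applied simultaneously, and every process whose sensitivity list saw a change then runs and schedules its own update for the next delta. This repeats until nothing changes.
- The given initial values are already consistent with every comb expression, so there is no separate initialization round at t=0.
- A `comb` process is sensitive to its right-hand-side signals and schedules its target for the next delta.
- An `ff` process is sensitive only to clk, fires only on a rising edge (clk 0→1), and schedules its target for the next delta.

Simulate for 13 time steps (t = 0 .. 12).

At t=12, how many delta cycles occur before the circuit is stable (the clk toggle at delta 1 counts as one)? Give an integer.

t=0 Δ0: s1=1 s0=0 clk=0 s3=1 s2=0 s4=0
  Δ1: clk:0→1
  Δ2: s4:0→1
  Δ3: s2:0→1
  (3Δ to stable)
t=1 Δ0: s1=1 s0=0 clk=1 s3=1 s2=1 s4=1
  Δ1: clk:1→0
  (1Δ to stable)
t=2 Δ0: s1=1 s0=0 clk=0 s3=1 s2=1 s4=1
  Δ1: clk:0→1
  Δ2: s4:1→0
  Δ3: s2:1→0
  (3Δ to stable)
t=3 Δ0: s1=1 s0=0 clk=1 s3=1 s2=0 s4=0
  Δ1: clk:1→0
  (1Δ to stable)
t=4 Δ0: s1=1 s0=0 clk=0 s3=1 s2=0 s4=0
  Δ1: clk:0→1
  Δ2: s4:0→1
  Δ3: s2:0→1
  (3Δ to stable)
t=5 Δ0: s1=1 s0=0 clk=1 s3=1 s2=1 s4=1
  Δ1: clk:1→0
  (1Δ to stable)
t=6 Δ0: s1=1 s0=0 clk=0 s3=1 s2=1 s4=1
  Δ1: clk:0→1
  Δ2: s4:1→0
  Δ3: s2:1→0
  (3Δ to stable)
t=7 Δ0: s1=1 s0=0 clk=1 s3=1 s2=0 s4=0
  Δ1: clk:1→0
  (1Δ to stable)
t=8 Δ0: s1=1 s0=0 clk=0 s3=1 s2=0 s4=0
  Δ1: clk:0→1
  Δ2: s4:0→1
  Δ3: s2:0→1
  (3Δ to stable)
t=9 Δ0: s1=1 s0=0 clk=1 s3=1 s2=1 s4=1
  Δ1: clk:1→0
  (1Δ to stable)
t=10 Δ0: s1=1 s0=0 clk=0 s3=1 s2=1 s4=1
  Δ1: clk:0→1
  Δ2: s4:1→0
  Δ3: s2:1→0
  (3Δ to stable)
t=11 Δ0: s1=1 s0=0 clk=1 s3=1 s2=0 s4=0
  Δ1: clk:1→0
  (1Δ to stable)
t=12 Δ0: s1=1 s0=0 clk=0 s3=1 s2=0 s4=0
  Δ1: clk:0→1
  Δ2: s4:0→1
  Δ3: s2:0→1
  (3Δ to stable)

3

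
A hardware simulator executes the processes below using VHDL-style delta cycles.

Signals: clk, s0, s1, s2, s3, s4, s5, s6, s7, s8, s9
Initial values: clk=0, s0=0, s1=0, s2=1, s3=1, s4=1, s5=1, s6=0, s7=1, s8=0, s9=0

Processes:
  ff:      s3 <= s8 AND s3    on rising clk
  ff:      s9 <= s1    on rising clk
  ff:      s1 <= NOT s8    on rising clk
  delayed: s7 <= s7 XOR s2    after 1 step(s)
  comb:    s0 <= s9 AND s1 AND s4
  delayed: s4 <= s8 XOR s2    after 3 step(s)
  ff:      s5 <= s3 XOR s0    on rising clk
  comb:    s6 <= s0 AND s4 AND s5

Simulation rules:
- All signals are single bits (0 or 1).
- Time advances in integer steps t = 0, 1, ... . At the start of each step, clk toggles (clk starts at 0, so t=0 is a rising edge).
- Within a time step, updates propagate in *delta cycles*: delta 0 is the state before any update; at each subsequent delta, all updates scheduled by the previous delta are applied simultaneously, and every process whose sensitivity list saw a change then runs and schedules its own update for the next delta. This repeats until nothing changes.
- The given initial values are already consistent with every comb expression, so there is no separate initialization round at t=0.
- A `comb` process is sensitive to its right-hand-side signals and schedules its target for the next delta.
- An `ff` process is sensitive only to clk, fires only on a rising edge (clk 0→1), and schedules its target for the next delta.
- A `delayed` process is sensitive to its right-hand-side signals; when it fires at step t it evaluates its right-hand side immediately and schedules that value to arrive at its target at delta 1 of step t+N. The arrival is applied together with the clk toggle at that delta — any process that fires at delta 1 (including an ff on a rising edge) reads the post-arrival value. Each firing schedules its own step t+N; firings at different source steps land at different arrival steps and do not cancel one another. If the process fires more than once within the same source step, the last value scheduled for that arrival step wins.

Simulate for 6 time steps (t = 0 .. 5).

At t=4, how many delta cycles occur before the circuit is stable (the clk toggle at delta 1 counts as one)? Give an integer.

3

[bits: s6,s0,s4,s1,s8,s9,s3,s2,clk,s7,s5]
t=0: Δ0=00100011011 Δ1=00100011111 Δ2=00110001111 | 2Δ
t=1: Δ0=00110001111 Δ1=00110001011 | 1Δ
t=2: Δ0=00110001011 Δ1=00110001111 Δ2=00110101110 Δ3=01110101110 | 3Δ
t=3: Δ0=01110101110 Δ1=01110101010 | 1Δ
t=4: Δ0=01110101010 Δ1=01110101110 Δ2=01110101111 Δ3=11110101111 | 3Δ
t=5: Δ0=11110101111 Δ1=11110101011 | 1Δ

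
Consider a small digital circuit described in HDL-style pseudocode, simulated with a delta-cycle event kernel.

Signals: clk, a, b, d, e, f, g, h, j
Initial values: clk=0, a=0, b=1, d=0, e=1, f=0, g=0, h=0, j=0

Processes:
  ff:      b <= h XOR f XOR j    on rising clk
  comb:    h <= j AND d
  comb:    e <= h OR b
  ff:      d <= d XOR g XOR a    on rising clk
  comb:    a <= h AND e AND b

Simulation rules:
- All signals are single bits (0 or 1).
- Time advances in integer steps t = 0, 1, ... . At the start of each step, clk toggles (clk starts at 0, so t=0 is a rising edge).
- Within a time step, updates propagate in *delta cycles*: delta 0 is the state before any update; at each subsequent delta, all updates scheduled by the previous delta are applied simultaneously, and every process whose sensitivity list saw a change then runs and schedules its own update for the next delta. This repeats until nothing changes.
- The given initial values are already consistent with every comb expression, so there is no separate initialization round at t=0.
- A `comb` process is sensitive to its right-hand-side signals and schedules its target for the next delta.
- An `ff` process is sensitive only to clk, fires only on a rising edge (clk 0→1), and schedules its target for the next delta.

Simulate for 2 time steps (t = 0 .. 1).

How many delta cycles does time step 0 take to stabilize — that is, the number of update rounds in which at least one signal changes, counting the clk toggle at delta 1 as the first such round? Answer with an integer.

3

t0.Δ0 a=0 h=0 f=0 j=0 b=1 clk=0 d=0 e=1 g=0
t0.Δ1 a=0 h=0 f=0 j=0 b=1 clk=1 d=0 e=1 g=0
t0.Δ2 a=0 h=0 f=0 j=0 b=0 clk=1 d=0 e=1 g=0
t0.Δ3 a=0 h=0 f=0 j=0 b=0 clk=1 d=0 e=0 g=0
t1.Δ0 a=0 h=0 f=0 j=0 b=0 clk=1 d=0 e=0 g=0
t1.Δ1 a=0 h=0 f=0 j=0 b=0 clk=0 d=0 e=0 g=0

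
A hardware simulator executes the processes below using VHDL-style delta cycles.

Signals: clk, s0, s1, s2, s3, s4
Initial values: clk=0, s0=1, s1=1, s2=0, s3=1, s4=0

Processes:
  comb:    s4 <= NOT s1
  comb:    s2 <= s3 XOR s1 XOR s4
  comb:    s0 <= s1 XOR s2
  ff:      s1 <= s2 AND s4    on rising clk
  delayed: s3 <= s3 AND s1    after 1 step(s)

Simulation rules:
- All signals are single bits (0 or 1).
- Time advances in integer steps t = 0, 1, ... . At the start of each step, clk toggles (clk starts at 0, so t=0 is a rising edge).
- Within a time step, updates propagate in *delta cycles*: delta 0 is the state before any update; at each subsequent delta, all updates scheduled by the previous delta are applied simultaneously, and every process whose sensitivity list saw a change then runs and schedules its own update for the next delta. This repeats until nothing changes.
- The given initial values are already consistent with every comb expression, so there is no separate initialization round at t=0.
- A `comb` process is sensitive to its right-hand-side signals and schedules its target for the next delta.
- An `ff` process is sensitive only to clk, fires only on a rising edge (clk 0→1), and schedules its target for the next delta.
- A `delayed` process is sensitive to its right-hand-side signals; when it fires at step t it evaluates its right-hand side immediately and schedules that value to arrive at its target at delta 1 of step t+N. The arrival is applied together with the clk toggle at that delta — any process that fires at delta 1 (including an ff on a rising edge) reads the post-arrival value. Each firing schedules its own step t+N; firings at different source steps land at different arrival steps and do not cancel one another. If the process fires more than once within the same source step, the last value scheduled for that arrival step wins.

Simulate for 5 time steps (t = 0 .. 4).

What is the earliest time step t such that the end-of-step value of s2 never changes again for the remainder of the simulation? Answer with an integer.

t0.Δ0 s4=0 s0=1 s2=0 s1=1 clk=0 s3=1
t0.Δ1 s4=0 s0=1 s2=0 s1=1 clk=1 s3=1
t0.Δ2 s4=0 s0=1 s2=0 s1=0 clk=1 s3=1
t0.Δ3 s4=1 s0=0 s2=1 s1=0 clk=1 s3=1
t0.Δ4 s4=1 s0=1 s2=0 s1=0 clk=1 s3=1
t0.Δ5 s4=1 s0=0 s2=0 s1=0 clk=1 s3=1
t1.Δ0 s4=1 s0=0 s2=0 s1=0 clk=1 s3=1
t1.Δ1 s4=1 s0=0 s2=0 s1=0 clk=0 s3=0
t1.Δ2 s4=1 s0=0 s2=1 s1=0 clk=0 s3=0
t1.Δ3 s4=1 s0=1 s2=1 s1=0 clk=0 s3=0
t2.Δ0 s4=1 s0=1 s2=1 s1=0 clk=0 s3=0
t2.Δ1 s4=1 s0=1 s2=1 s1=0 clk=1 s3=0
t2.Δ2 s4=1 s0=1 s2=1 s1=1 clk=1 s3=0
t2.Δ3 s4=0 s0=0 s2=0 s1=1 clk=1 s3=0
t2.Δ4 s4=0 s0=1 s2=1 s1=1 clk=1 s3=0
t2.Δ5 s4=0 s0=0 s2=1 s1=1 clk=1 s3=0
t3.Δ0 s4=0 s0=0 s2=1 s1=1 clk=1 s3=0
t3.Δ1 s4=0 s0=0 s2=1 s1=1 clk=0 s3=0
t4.Δ0 s4=0 s0=0 s2=1 s1=1 clk=0 s3=0
t4.Δ1 s4=0 s0=0 s2=1 s1=1 clk=1 s3=0
t4.Δ2 s4=0 s0=0 s2=1 s1=0 clk=1 s3=0
t4.Δ3 s4=1 s0=1 s2=0 s1=0 clk=1 s3=0
t4.Δ4 s4=1 s0=0 s2=1 s1=0 clk=1 s3=0
t4.Δ5 s4=1 s0=1 s2=1 s1=0 clk=1 s3=0

1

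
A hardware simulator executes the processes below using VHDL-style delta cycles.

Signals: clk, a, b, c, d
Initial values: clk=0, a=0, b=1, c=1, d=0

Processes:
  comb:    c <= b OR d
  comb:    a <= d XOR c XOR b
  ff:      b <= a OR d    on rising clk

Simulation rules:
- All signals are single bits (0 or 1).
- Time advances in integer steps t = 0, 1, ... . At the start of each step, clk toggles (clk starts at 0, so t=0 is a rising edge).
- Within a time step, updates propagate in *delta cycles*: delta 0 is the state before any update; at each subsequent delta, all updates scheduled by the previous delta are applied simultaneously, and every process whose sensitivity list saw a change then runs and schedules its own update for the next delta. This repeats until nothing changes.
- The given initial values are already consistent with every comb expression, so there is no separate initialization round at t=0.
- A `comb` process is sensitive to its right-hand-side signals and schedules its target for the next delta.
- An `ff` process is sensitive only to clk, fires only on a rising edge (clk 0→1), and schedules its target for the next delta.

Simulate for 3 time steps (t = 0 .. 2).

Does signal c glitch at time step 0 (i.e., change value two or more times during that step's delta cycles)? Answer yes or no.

t=0 Δ0: b=1 c=1 clk=0 a=0 d=0
  Δ1: clk:0→1
  Δ2: b:1→0
  Δ3: c:1→0, a:0→1
  Δ4: a:1→0
  (4Δ to stable)
t=1 Δ0: b=0 c=0 clk=1 a=0 d=0
  Δ1: clk:1→0
  (1Δ to stable)
t=2 Δ0: b=0 c=0 clk=0 a=0 d=0
  Δ1: clk:0→1
  (1Δ to stable)

no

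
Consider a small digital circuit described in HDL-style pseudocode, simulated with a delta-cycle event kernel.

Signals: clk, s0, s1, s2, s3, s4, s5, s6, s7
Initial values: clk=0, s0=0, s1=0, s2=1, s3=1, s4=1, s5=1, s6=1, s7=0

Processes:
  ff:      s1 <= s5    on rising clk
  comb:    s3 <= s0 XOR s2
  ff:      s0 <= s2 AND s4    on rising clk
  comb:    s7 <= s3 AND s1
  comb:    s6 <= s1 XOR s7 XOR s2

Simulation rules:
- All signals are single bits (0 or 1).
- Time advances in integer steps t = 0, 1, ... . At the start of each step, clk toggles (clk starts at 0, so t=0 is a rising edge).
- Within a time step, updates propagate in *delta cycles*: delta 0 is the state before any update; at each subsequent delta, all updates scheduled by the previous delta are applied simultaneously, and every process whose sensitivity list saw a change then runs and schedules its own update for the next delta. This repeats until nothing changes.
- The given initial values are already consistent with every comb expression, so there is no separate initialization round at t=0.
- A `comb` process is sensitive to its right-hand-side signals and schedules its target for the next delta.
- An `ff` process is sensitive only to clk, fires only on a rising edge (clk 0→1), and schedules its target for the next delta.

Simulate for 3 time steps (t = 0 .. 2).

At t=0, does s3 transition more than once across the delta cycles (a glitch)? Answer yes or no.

no

[bits: s5,s1,clk,s2,s0,s4,s3,s6,s7]
t=0: Δ0=100101110 Δ1=101101110 Δ2=111111110 Δ3=111111001 Δ4=111111010 Δ5=111111000 | 5Δ
t=1: Δ0=111111000 Δ1=110111000 | 1Δ
t=2: Δ0=110111000 Δ1=111111000 | 1Δ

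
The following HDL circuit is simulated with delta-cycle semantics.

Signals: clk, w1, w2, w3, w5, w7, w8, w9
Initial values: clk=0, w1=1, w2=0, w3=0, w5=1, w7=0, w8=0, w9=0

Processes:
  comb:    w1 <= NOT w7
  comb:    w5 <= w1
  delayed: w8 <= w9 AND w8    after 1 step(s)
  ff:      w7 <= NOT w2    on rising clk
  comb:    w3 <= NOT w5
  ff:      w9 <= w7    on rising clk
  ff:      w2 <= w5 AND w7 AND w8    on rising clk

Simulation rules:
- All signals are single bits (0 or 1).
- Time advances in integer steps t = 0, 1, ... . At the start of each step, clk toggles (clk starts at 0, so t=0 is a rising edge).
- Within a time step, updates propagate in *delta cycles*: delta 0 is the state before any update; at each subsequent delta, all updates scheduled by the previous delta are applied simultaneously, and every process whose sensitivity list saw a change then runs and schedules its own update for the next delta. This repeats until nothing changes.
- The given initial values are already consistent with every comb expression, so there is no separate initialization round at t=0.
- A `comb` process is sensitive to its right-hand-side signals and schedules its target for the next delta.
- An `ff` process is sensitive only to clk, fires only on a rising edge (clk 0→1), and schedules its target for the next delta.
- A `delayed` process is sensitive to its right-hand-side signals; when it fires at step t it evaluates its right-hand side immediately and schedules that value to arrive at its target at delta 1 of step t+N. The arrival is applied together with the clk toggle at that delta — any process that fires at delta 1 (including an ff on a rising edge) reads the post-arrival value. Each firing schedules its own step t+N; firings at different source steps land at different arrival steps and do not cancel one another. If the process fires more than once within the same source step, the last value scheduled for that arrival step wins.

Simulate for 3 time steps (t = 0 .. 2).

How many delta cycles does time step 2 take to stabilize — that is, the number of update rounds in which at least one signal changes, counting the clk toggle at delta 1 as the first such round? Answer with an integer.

t0.Δ0 w5=1 w3=0 w2=0 clk=0 w9=0 w7=0 w1=1 w8=0
t0.Δ1 w5=1 w3=0 w2=0 clk=1 w9=0 w7=0 w1=1 w8=0
t0.Δ2 w5=1 w3=0 w2=0 clk=1 w9=0 w7=1 w1=1 w8=0
t0.Δ3 w5=1 w3=0 w2=0 clk=1 w9=0 w7=1 w1=0 w8=0
t0.Δ4 w5=0 w3=0 w2=0 clk=1 w9=0 w7=1 w1=0 w8=0
t0.Δ5 w5=0 w3=1 w2=0 clk=1 w9=0 w7=1 w1=0 w8=0
t1.Δ0 w5=0 w3=1 w2=0 clk=1 w9=0 w7=1 w1=0 w8=0
t1.Δ1 w5=0 w3=1 w2=0 clk=0 w9=0 w7=1 w1=0 w8=0
t2.Δ0 w5=0 w3=1 w2=0 clk=0 w9=0 w7=1 w1=0 w8=0
t2.Δ1 w5=0 w3=1 w2=0 clk=1 w9=0 w7=1 w1=0 w8=0
t2.Δ2 w5=0 w3=1 w2=0 clk=1 w9=1 w7=1 w1=0 w8=0

2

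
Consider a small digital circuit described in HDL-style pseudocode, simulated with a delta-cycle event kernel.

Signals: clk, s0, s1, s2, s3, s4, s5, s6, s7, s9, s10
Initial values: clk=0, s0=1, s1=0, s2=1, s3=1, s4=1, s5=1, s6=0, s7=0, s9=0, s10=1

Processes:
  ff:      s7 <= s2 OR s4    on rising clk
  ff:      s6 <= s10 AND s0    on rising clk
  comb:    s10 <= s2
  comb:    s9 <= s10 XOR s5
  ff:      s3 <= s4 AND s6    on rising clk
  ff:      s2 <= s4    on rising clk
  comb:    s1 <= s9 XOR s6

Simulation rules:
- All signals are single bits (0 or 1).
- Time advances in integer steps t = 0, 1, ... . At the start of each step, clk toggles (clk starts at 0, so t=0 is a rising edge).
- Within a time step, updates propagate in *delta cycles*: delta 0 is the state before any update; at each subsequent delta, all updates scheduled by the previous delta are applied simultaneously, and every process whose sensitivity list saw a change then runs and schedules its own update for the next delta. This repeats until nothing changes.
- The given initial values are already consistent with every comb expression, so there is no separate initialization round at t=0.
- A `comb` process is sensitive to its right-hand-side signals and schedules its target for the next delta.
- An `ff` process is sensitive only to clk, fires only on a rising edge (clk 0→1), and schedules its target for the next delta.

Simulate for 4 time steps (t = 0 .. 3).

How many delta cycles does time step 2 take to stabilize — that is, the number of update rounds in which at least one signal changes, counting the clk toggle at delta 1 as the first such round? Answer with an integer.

2

[bits: s0,s4,clk,s7,s10,s1,s5,s3,s9,s6,s2]
t=0: Δ0=11001011001 Δ1=11101011001 Δ2=11111010011 Δ3=11111110011 | 3Δ
t=1: Δ0=11111110011 Δ1=11011110011 | 1Δ
t=2: Δ0=11011110011 Δ1=11111110011 Δ2=11111111011 | 2Δ
t=3: Δ0=11111111011 Δ1=11011111011 | 1Δ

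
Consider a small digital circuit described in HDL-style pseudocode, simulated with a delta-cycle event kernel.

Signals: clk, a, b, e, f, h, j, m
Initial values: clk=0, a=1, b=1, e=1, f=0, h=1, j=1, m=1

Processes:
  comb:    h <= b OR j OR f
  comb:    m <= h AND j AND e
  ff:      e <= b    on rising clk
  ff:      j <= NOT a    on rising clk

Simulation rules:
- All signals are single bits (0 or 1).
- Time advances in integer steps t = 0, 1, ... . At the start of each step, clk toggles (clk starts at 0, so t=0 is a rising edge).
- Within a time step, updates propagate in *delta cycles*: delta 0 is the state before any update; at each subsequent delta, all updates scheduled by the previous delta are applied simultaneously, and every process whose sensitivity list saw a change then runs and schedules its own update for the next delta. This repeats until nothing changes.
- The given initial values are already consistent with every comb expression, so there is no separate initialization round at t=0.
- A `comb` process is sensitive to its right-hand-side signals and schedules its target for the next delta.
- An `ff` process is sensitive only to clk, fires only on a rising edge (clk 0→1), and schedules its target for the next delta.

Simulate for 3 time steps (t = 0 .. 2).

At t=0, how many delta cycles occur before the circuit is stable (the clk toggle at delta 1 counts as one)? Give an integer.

t=0 Δ0: h=1 b=1 f=0 j=1 e=1 clk=0 m=1 a=1
  Δ1: clk:0→1
  Δ2: j:1→0
  Δ3: m:1→0
  (3Δ to stable)
t=1 Δ0: h=1 b=1 f=0 j=0 e=1 clk=1 m=0 a=1
  Δ1: clk:1→0
  (1Δ to stable)
t=2 Δ0: h=1 b=1 f=0 j=0 e=1 clk=0 m=0 a=1
  Δ1: clk:0→1
  (1Δ to stable)

3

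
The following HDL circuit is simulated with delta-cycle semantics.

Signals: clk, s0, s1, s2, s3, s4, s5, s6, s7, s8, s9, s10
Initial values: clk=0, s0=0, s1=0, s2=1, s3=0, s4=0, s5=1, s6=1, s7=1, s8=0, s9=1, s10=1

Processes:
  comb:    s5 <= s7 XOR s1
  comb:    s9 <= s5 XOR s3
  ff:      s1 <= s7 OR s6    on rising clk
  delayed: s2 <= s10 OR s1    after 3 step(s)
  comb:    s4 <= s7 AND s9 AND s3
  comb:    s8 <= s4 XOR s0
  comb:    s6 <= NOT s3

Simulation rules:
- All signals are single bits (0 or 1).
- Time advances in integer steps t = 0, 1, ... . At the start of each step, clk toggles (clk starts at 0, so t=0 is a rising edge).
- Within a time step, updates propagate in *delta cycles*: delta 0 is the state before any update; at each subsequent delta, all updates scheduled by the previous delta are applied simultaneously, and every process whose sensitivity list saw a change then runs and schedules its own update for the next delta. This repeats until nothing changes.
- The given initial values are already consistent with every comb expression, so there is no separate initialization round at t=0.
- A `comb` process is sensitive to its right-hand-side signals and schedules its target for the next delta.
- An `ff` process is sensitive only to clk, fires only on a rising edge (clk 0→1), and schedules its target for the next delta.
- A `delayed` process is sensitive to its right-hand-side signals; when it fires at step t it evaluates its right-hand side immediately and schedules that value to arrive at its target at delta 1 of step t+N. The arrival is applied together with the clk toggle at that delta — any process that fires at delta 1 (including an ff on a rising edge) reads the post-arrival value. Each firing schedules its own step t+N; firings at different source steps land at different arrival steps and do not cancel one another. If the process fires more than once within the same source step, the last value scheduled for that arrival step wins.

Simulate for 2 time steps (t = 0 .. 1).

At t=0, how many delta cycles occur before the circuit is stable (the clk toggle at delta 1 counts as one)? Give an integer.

[bits: clk,s8,s3,s6,s2,s4,s10,s9,s5,s7,s0,s1]
t=0: Δ0=000110111100 Δ1=100110111100 Δ2=100110111101 Δ3=100110110101 Δ4=100110100101 | 4Δ
t=1: Δ0=100110100101 Δ1=000110100101 | 1Δ

4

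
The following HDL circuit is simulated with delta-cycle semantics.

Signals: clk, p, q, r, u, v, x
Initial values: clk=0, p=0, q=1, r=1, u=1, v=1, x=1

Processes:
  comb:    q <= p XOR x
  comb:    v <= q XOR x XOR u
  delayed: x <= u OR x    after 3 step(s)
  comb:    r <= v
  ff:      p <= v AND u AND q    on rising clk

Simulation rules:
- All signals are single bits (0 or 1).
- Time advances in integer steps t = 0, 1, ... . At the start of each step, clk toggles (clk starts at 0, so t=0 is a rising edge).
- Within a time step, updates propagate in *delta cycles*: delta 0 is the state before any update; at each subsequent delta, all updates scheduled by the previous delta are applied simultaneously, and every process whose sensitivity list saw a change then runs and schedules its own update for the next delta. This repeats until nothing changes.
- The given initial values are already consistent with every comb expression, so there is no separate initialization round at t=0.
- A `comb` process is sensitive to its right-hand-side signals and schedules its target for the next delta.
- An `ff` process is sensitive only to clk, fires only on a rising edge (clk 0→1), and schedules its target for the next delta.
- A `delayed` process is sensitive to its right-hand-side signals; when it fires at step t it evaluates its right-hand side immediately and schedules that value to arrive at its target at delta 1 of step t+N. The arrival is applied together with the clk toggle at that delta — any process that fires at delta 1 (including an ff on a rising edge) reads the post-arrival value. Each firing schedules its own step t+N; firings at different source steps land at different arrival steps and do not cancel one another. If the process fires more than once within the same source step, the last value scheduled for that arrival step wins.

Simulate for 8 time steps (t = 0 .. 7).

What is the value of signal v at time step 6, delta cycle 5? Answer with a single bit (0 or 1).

[bits: u,r,q,v,clk,p,x]
t=0: Δ0=1111001 Δ1=1111101 Δ2=1111111 Δ3=1101111 Δ4=1100111 Δ5=1000111 | 5Δ
t=1: Δ0=1000111 Δ1=1000011 | 1Δ
t=2: Δ0=1000011 Δ1=1000111 Δ2=1000101 Δ3=1010101 Δ4=1011101 Δ5=1111101 | 5Δ
t=3: Δ0=1111101 Δ1=1111001 | 1Δ
t=4: Δ0=1111001 Δ1=1111101 Δ2=1111111 Δ3=1101111 Δ4=1100111 Δ5=1000111 | 5Δ
t=5: Δ0=1000111 Δ1=1000011 | 1Δ
t=6: Δ0=1000011 Δ1=1000111 Δ2=1000101 Δ3=1010101 Δ4=1011101 Δ5=1111101 | 5Δ
t=7: Δ0=1111101 Δ1=1111001 | 1Δ

1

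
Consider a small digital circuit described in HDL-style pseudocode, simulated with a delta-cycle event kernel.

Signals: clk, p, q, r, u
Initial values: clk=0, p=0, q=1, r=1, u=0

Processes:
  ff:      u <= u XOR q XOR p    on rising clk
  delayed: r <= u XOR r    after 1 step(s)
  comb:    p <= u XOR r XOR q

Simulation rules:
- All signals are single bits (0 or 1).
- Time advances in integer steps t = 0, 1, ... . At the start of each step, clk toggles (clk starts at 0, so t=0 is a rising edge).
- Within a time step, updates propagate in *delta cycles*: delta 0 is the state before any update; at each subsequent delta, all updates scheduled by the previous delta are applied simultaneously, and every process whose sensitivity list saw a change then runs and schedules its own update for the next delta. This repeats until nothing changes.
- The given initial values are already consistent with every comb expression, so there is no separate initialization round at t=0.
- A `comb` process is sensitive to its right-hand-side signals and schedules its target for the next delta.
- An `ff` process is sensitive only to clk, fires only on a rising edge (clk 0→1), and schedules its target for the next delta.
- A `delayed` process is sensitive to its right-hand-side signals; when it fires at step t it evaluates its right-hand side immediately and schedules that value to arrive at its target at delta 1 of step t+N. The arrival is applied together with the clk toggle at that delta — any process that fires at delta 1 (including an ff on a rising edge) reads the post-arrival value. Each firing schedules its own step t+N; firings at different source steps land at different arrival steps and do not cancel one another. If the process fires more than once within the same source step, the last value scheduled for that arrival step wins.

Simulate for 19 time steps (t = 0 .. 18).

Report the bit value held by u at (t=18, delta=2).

0

t=0 Δ0: p=0 clk=0 r=1 q=1 u=0
  Δ1: clk:0→1
  Δ2: u:0→1
  Δ3: p:0→1
  (3Δ to stable)
t=1 Δ0: p=1 clk=1 r=1 q=1 u=1
  Δ1: clk:1→0, r:1→0
  Δ2: p:1→0
  (2Δ to stable)
t=2 Δ0: p=0 clk=0 r=0 q=1 u=1
  Δ1: clk:0→1, r:0→1
  Δ2: p:0→1, u:1→0
  Δ3: p:1→0
  (3Δ to stable)
t=3 Δ0: p=0 clk=1 r=1 q=1 u=0
  Δ1: clk:1→0
  (1Δ to stable)
t=4 Δ0: p=0 clk=0 r=1 q=1 u=0
  Δ1: clk:0→1
  Δ2: u:0→1
  Δ3: p:0→1
  (3Δ to stable)
t=5 Δ0: p=1 clk=1 r=1 q=1 u=1
  Δ1: clk:1→0, r:1→0
  Δ2: p:1→0
  (2Δ to stable)
t=6 Δ0: p=0 clk=0 r=0 q=1 u=1
  Δ1: clk:0→1, r:0→1
  Δ2: p:0→1, u:1→0
  Δ3: p:1→0
  (3Δ to stable)
t=7 Δ0: p=0 clk=1 r=1 q=1 u=0
  Δ1: clk:1→0
  (1Δ to stable)
t=8 Δ0: p=0 clk=0 r=1 q=1 u=0
  Δ1: clk:0→1
  Δ2: u:0→1
  Δ3: p:0→1
  (3Δ to stable)
t=9 Δ0: p=1 clk=1 r=1 q=1 u=1
  Δ1: clk:1→0, r:1→0
  Δ2: p:1→0
  (2Δ to stable)
t=10 Δ0: p=0 clk=0 r=0 q=1 u=1
  Δ1: clk:0→1, r:0→1
  Δ2: p:0→1, u:1→0
  Δ3: p:1→0
  (3Δ to stable)
t=11 Δ0: p=0 clk=1 r=1 q=1 u=0
  Δ1: clk:1→0
  (1Δ to stable)
t=12 Δ0: p=0 clk=0 r=1 q=1 u=0
  Δ1: clk:0→1
  Δ2: u:0→1
  Δ3: p:0→1
  (3Δ to stable)
t=13 Δ0: p=1 clk=1 r=1 q=1 u=1
  Δ1: clk:1→0, r:1→0
  Δ2: p:1→0
  (2Δ to stable)
t=14 Δ0: p=0 clk=0 r=0 q=1 u=1
  Δ1: clk:0→1, r:0→1
  Δ2: p:0→1, u:1→0
  Δ3: p:1→0
  (3Δ to stable)
t=15 Δ0: p=0 clk=1 r=1 q=1 u=0
  Δ1: clk:1→0
  (1Δ to stable)
t=16 Δ0: p=0 clk=0 r=1 q=1 u=0
  Δ1: clk:0→1
  Δ2: u:0→1
  Δ3: p:0→1
  (3Δ to stable)
t=17 Δ0: p=1 clk=1 r=1 q=1 u=1
  Δ1: clk:1→0, r:1→0
  Δ2: p:1→0
  (2Δ to stable)
t=18 Δ0: p=0 clk=0 r=0 q=1 u=1
  Δ1: clk:0→1, r:0→1
  Δ2: p:0→1, u:1→0
  Δ3: p:1→0
  (3Δ to stable)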